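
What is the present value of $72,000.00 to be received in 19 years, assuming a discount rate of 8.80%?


Present value formula: PV = FV / (1 + r)^t
PV = $72,000.00 / (1 + 0.088)^19
PV = $72,000.00 / 4.965340
PV = $14,500.52

PV = FV / (1 + r)^t = $14,500.52


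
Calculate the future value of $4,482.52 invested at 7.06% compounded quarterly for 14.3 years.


Compound interest formula: A = P(1 + r/n)^(nt)
A = $4,482.52 × (1 + 0.0706/4)^(4 × 14.3)
Growth factor: (1 + 0.0706/4)^57.2 = 2.7203864
A = $4,482.52 × 2.7203864
A = $12,194.19

A = P(1 + r/n)^(nt) = $12,194.19


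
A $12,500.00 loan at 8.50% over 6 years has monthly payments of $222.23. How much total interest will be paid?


Total paid over the life of the loan = PMT × n.
Total paid = $222.23 × 72 = $16,000.56
Total interest = total paid − principal = $16,000.56 − $12,500.00 = $3,500.56

Total interest = (PMT × n) - PV = $3,500.56


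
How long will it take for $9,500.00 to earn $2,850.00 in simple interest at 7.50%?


Rearrange the simple interest formula for t:
I = P × r × t  ⇒  t = I / (P × r)
t = $2,850.00 / ($9,500.00 × 0.075)
t = 4

t = I/(P×r) = 4 years


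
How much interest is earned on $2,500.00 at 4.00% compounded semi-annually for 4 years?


Compound interest earned = final amount − principal.
A = P(1 + r/n)^(nt) = $2,500.00 × (1 + 0.04/2)^(2 × 4) = $2,929.15
Interest = A − P = $2,929.15 − $2,500.00 = $429.15

Interest = A - P = $429.15


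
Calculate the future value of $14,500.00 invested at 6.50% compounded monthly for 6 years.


Compound interest formula: A = P(1 + r/n)^(nt)
A = $14,500.00 × (1 + 0.065/12)^(12 × 6)
Growth factor: (1 + 0.065/12)^72 = 1.475427
A = $14,500.00 × 1.475427
A = $21,393.69

A = P(1 + r/n)^(nt) = $21,393.69


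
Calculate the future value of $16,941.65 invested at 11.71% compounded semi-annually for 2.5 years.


Compound interest formula: A = P(1 + r/n)^(nt)
A = $16,941.65 × (1 + 0.1171/2)^(2 × 2.5)
Growth factor: (1 + 0.1171/2)^5 = 1.329098
A = $16,941.65 × 1.329098
A = $22,517.11

A = P(1 + r/n)^(nt) = $22,517.11


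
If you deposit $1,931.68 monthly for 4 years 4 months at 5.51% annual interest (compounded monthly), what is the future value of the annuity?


Future value of an ordinary annuity: FV = PMT × ((1 + r)^n − 1) / r
Monthly rate r = 0.0551/12 ≈ 0.00459167, n = 52
FV = $1,931.68 × ((1 + 0.0551/12)^52 − 1) / (0.0551/12)
FV = $1,931.68 × 58.581900
FV = $113,161.48

FV = PMT × ((1+r)^n - 1)/r = $113,161.48


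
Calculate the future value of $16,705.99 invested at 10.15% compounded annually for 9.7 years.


Compound interest formula: A = P(1 + r/n)^(nt)
A = $16,705.99 × (1 + 0.1015/1)^(1 × 9.7)
Growth factor: (1 + 0.1015/1)^9.7 = 2.5541692
A = $16,705.99 × 2.5541692
A = $42,669.93

A = P(1 + r/n)^(nt) = $42,669.93


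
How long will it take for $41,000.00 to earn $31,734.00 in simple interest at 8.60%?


Rearrange the simple interest formula for t:
I = P × r × t  ⇒  t = I / (P × r)
t = $31,734.00 / ($41,000.00 × 0.086)
t = 9

t = I/(P×r) = 9 years


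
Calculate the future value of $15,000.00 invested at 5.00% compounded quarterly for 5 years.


Compound interest formula: A = P(1 + r/n)^(nt)
A = $15,000.00 × (1 + 0.05/4)^(4 × 5)
Growth factor: (1 + 0.05/4)^20 = 1.2820372
A = $15,000.00 × 1.2820372
A = $19,230.56

A = P(1 + r/n)^(nt) = $19,230.56


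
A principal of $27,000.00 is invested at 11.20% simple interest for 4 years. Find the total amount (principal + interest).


Total amount formula: A = P(1 + rt) = P + P·r·t
Interest: I = P × r × t = $27,000.00 × 0.112 × 4 = $12,096.00
A = P + I = $27,000.00 + $12,096.00 = $39,096.00

A = P + I = P(1 + rt) = $39,096.00


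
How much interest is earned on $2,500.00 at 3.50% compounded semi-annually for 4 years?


Compound interest earned = final amount − principal.
A = P(1 + r/n)^(nt) = $2,500.00 × (1 + 0.035/2)^(2 × 4) = $2,872.20
Interest = A − P = $2,872.20 − $2,500.00 = $372.20

Interest = A - P = $372.20


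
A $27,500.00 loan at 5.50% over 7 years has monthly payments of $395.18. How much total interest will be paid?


Total paid over the life of the loan = PMT × n.
Total paid = $395.18 × 84 = $33,195.12
Total interest = total paid − principal = $33,195.12 − $27,500.00 = $5,695.12

Total interest = (PMT × n) - PV = $5,695.12


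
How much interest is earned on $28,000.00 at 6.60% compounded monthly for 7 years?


Compound interest earned = final amount − principal.
A = P(1 + r/n)^(nt) = $28,000.00 × (1 + 0.066/12)^(12 × 7) = $44,386.65
Interest = A − P = $44,386.65 − $28,000.00 = $16,386.65

Interest = A - P = $16,386.65


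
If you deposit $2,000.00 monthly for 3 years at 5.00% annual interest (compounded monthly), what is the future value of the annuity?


Future value of an ordinary annuity: FV = PMT × ((1 + r)^n − 1) / r
Monthly rate r = 0.05/12 ≈ 0.00416667, n = 36
FV = $2,000.00 × ((1 + 0.05/12)^36 − 1) / (0.05/12)
FV = $2,000.00 × 38.753336
FV = $77,506.67

FV = PMT × ((1+r)^n - 1)/r = $77,506.67


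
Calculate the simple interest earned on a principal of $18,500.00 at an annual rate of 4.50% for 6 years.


Simple interest formula: I = P × r × t
I = $18,500.00 × 0.045 × 6
I = $4,995.00

I = P × r × t = $4,995.00


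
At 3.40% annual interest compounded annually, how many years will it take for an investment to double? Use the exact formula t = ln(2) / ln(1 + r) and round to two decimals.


Doubling condition: (1 + r)^t = 2
Take ln of both sides: t × ln(1 + r) = ln(2)
t = ln(2) / ln(1 + r)
t = 0.693147 / 0.033435
t = 20.73

t = ln(2) / ln(1 + r) = 20.73 years


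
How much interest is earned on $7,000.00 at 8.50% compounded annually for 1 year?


Compound interest earned = final amount − principal.
A = P(1 + r/n)^(nt) = $7,000.00 × (1 + 0.085/1)^(1 × 1) = $7,595.00
Interest = A − P = $7,595.00 − $7,000.00 = $595.00

Interest = A - P = $595.00


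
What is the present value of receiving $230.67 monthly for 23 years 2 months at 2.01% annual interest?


Present value of an ordinary annuity: PV = PMT × (1 − (1 + r)^(−n)) / r
Monthly rate r = 0.0201/12 = 0.001675, n = 278
PV = $230.67 × (1 − (1 + 0.0201/12)^(−278)) / (0.0201/12)
PV = $230.67 × 222.106551
PV = $51,233.32

PV = PMT × (1-(1+r)^(-n))/r = $51,233.32


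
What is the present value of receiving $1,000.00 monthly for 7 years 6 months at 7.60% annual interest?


Present value of an ordinary annuity: PV = PMT × (1 − (1 + r)^(−n)) / r
Monthly rate r = 0.076/12 ≈ 0.00633333, n = 90
PV = $1,000.00 × (1 − (1 + 0.076/12)^(−90)) / (0.076/12)
PV = $1,000.00 × 68.4406047
PV = $68,440.60

PV = PMT × (1-(1+r)^(-n))/r = $68,440.60


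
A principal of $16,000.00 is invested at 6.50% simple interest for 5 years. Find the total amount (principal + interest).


Total amount formula: A = P(1 + rt) = P + P·r·t
Interest: I = P × r × t = $16,000.00 × 0.065 × 5 = $5,200.00
A = P + I = $16,000.00 + $5,200.00 = $21,200.00

A = P + I = P(1 + rt) = $21,200.00


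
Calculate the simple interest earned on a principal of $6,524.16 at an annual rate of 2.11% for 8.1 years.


Simple interest formula: I = P × r × t
I = $6,524.16 × 0.0211 × 8.1
I = $1,115.04

I = P × r × t = $1,115.04


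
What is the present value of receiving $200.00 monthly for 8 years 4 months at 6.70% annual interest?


Present value of an ordinary annuity: PV = PMT × (1 − (1 + r)^(−n)) / r
Monthly rate r = 0.067/12 ≈ 0.00558333, n = 100
PV = $200.00 × (1 − (1 + 0.067/12)^(−100)) / (0.067/12)
PV = $200.00 × 76.468464
PV = $15,293.69

PV = PMT × (1-(1+r)^(-n))/r = $15,293.69


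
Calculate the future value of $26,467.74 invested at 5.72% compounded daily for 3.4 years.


Compound interest formula: A = P(1 + r/n)^(nt)
A = $26,467.74 × (1 + 0.0572/365)^(365 × 3.4)
Growth factor: (1 + 0.0572/365)^1241 = 1.2146607
A = $26,467.74 × 1.2146607
A = $32,149.32

A = P(1 + r/n)^(nt) = $32,149.32


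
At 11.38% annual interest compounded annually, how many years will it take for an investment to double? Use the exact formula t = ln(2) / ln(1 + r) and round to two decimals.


Doubling condition: (1 + r)^t = 2
Take ln of both sides: t × ln(1 + r) = ln(2)
t = ln(2) / ln(1 + r)
t = 0.693147 / 0.107778
t = 6.43

t = ln(2) / ln(1 + r) = 6.43 years


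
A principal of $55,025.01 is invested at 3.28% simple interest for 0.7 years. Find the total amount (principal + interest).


Total amount formula: A = P(1 + rt) = P + P·r·t
Interest: I = P × r × t = $55,025.01 × 0.0328 × 0.7 = $1,263.37
A = P + I = $55,025.01 + $1,263.37 = $56,288.38

A = P + I = P(1 + rt) = $56,288.38


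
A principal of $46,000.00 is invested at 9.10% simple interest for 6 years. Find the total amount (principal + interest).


Total amount formula: A = P(1 + rt) = P + P·r·t
Interest: I = P × r × t = $46,000.00 × 0.091 × 6 = $25,116.00
A = P + I = $46,000.00 + $25,116.00 = $71,116.00

A = P + I = P(1 + rt) = $71,116.00


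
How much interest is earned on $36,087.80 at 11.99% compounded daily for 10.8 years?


Compound interest earned = final amount − principal.
A = P(1 + r/n)^(nt) = $36,087.80 × (1 + 0.1199/365)^(365 × 10.8) = $131,717.86
Interest = A − P = $131,717.86 − $36,087.80 = $95,630.06

Interest = A - P = $95,630.06


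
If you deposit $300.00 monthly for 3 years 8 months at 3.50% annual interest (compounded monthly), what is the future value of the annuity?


Future value of an ordinary annuity: FV = PMT × ((1 + r)^n − 1) / r
Monthly rate r = 0.035/12 ≈ 0.00291667, n = 44
FV = $300.00 × ((1 + 0.035/12)^44 − 1) / (0.035/12)
FV = $300.00 × 46.875281
FV = $14,062.58

FV = PMT × ((1+r)^n - 1)/r = $14,062.58


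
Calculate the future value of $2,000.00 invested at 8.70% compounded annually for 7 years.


Compound interest formula: A = P(1 + r/n)^(nt)
A = $2,000.00 × (1 + 0.087/1)^(1 × 7)
Growth factor: (1 + 0.087/1)^7 = 1.793109
A = $2,000.00 × 1.793109
A = $3,586.22

A = P(1 + r/n)^(nt) = $3,586.22


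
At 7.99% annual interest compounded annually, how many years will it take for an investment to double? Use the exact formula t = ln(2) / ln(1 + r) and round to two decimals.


Doubling condition: (1 + r)^t = 2
Take ln of both sides: t × ln(1 + r) = ln(2)
t = ln(2) / ln(1 + r)
t = 0.693147 / 0.076868
t = 9.02

t = ln(2) / ln(1 + r) = 9.02 years


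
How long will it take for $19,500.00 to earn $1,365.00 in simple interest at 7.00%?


Rearrange the simple interest formula for t:
I = P × r × t  ⇒  t = I / (P × r)
t = $1,365.00 / ($19,500.00 × 0.07)
t = 1

t = I/(P×r) = 1 year


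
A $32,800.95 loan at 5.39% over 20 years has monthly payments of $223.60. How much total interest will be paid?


Total paid over the life of the loan = PMT × n.
Total paid = $223.60 × 240 = $53,664.00
Total interest = total paid − principal = $53,664.00 − $32,800.95 = $20,863.05

Total interest = (PMT × n) - PV = $20,863.05


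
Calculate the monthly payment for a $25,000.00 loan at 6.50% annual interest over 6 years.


Loan payment formula: PMT = PV × r / (1 − (1 + r)^(−n))
Monthly rate r = 0.065/12 ≈ 0.00541667, n = 72 months
Denominator: 1 − (1 + 0.065/12)^(−72) = 0.322230
PMT = $25,000.00 × (0.065/12) / 0.322230
PMT = $420.25 per month

PMT = PV × r / (1-(1+r)^(-n)) = $420.25/month


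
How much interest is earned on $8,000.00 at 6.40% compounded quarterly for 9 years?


Compound interest earned = final amount − principal.
A = P(1 + r/n)^(nt) = $8,000.00 × (1 + 0.064/4)^(4 × 9) = $14,166.53
Interest = A − P = $14,166.53 − $8,000.00 = $6,166.53

Interest = A - P = $6,166.53


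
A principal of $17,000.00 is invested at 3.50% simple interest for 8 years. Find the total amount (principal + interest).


Total amount formula: A = P(1 + rt) = P + P·r·t
Interest: I = P × r × t = $17,000.00 × 0.035 × 8 = $4,760.00
A = P + I = $17,000.00 + $4,760.00 = $21,760.00

A = P + I = P(1 + rt) = $21,760.00


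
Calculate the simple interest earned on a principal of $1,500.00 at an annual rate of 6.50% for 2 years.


Simple interest formula: I = P × r × t
I = $1,500.00 × 0.065 × 2
I = $195.00

I = P × r × t = $195.00


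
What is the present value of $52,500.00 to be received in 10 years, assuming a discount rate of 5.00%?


Present value formula: PV = FV / (1 + r)^t
PV = $52,500.00 / (1 + 0.05)^10
PV = $52,500.00 / 1.6288946
PV = $32,230.45

PV = FV / (1 + r)^t = $32,230.45


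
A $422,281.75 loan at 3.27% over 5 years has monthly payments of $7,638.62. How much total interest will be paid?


Total paid over the life of the loan = PMT × n.
Total paid = $7,638.62 × 60 = $458,317.20
Total interest = total paid − principal = $458,317.20 − $422,281.75 = $36,035.45

Total interest = (PMT × n) - PV = $36,035.45


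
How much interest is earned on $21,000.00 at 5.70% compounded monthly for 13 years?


Compound interest earned = final amount − principal.
A = P(1 + r/n)^(nt) = $21,000.00 × (1 + 0.057/12)^(12 × 13) = $43,981.46
Interest = A − P = $43,981.46 − $21,000.00 = $22,981.46

Interest = A - P = $22,981.46


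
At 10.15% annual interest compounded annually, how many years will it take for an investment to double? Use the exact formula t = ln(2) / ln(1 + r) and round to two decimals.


Doubling condition: (1 + r)^t = 2
Take ln of both sides: t × ln(1 + r) = ln(2)
t = ln(2) / ln(1 + r)
t = 0.693147 / 0.096673
t = 7.17

t = ln(2) / ln(1 + r) = 7.17 years


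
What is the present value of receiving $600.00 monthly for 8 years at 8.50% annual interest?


Present value of an ordinary annuity: PV = PMT × (1 − (1 + r)^(−n)) / r
Monthly rate r = 0.085/12 ≈ 0.00708333, n = 96
PV = $600.00 × (1 − (1 + 0.085/12)^(−96)) / (0.085/12)
PV = $600.00 × 69.4824254
PV = $41,689.46

PV = PMT × (1-(1+r)^(-n))/r = $41,689.46


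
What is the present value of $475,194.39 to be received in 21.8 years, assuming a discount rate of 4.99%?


Present value formula: PV = FV / (1 + r)^t
PV = $475,194.39 / (1 + 0.0499)^21.8
PV = $475,194.39 / 2.8908463
PV = $164,378.99

PV = FV / (1 + r)^t = $164,378.99


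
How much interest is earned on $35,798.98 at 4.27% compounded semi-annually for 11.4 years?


Compound interest earned = final amount − principal.
A = P(1 + r/n)^(nt) = $35,798.98 × (1 + 0.0427/2)^(2 × 11.4) = $57,949.72
Interest = A − P = $57,949.72 − $35,798.98 = $22,150.74

Interest = A - P = $22,150.74


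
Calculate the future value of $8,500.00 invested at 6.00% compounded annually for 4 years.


Compound interest formula: A = P(1 + r/n)^(nt)
A = $8,500.00 × (1 + 0.06/1)^(1 × 4)
Growth factor: (1 + 0.06/1)^4 = 1.262477
A = $8,500.00 × 1.262477
A = $10,731.05

A = P(1 + r/n)^(nt) = $10,731.05


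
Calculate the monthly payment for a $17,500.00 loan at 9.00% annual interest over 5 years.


Loan payment formula: PMT = PV × r / (1 − (1 + r)^(−n))
Monthly rate r = 0.09/12 = 0.0075, n = 60 months
Denominator: 1 − (1 + 0.09/12)^(−60) = 0.361300
PMT = $17,500.00 × (0.09/12) / 0.361300
PMT = $363.27 per month

PMT = PV × r / (1-(1+r)^(-n)) = $363.27/month


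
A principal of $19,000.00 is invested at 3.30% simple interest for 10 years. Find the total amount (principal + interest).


Total amount formula: A = P(1 + rt) = P + P·r·t
Interest: I = P × r × t = $19,000.00 × 0.033 × 10 = $6,270.00
A = P + I = $19,000.00 + $6,270.00 = $25,270.00

A = P + I = P(1 + rt) = $25,270.00


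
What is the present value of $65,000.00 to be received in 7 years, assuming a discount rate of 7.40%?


Present value formula: PV = FV / (1 + r)^t
PV = $65,000.00 / (1 + 0.074)^7
PV = $65,000.00 / 1.648276
PV = $39,435.14

PV = FV / (1 + r)^t = $39,435.14


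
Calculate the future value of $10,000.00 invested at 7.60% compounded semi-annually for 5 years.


Compound interest formula: A = P(1 + r/n)^(nt)
A = $10,000.00 × (1 + 0.076/2)^(2 × 5)
Growth factor: (1 + 0.076/2)^10 = 1.452023
A = $10,000.00 × 1.452023
A = $14,520.23

A = P(1 + r/n)^(nt) = $14,520.23


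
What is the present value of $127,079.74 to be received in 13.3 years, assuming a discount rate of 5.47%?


Present value formula: PV = FV / (1 + r)^t
PV = $127,079.74 / (1 + 0.0547)^13.3
PV = $127,079.74 / 2.03055605
PV = $62,583.71

PV = FV / (1 + r)^t = $62,583.71


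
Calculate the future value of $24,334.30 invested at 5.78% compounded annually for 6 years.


Compound interest formula: A = P(1 + r/n)^(nt)
A = $24,334.30 × (1 + 0.0578/1)^(1 × 6)
Growth factor: (1 + 0.0578/1)^6 = 1.400946
A = $24,334.30 × 1.400946
A = $34,091.04

A = P(1 + r/n)^(nt) = $34,091.04


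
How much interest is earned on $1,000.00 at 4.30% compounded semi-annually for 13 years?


Compound interest earned = final amount − principal.
A = P(1 + r/n)^(nt) = $1,000.00 × (1 + 0.043/2)^(2 × 13) = $1,738.59
Interest = A − P = $1,738.59 − $1,000.00 = $738.59

Interest = A - P = $738.59


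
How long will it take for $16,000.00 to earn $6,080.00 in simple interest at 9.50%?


Rearrange the simple interest formula for t:
I = P × r × t  ⇒  t = I / (P × r)
t = $6,080.00 / ($16,000.00 × 0.095)
t = 4

t = I/(P×r) = 4 years


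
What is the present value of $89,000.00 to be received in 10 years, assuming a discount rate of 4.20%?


Present value formula: PV = FV / (1 + r)^t
PV = $89,000.00 / (1 + 0.042)^10
PV = $89,000.00 / 1.5089581
PV = $58,981.09

PV = FV / (1 + r)^t = $58,981.09


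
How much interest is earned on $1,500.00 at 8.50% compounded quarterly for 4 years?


Compound interest earned = final amount − principal.
A = P(1 + r/n)^(nt) = $1,500.00 × (1 + 0.085/4)^(4 × 4) = $2,099.93
Interest = A − P = $2,099.93 − $1,500.00 = $599.93

Interest = A - P = $599.93


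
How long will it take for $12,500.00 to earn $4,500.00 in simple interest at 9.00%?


Rearrange the simple interest formula for t:
I = P × r × t  ⇒  t = I / (P × r)
t = $4,500.00 / ($12,500.00 × 0.09)
t = 4

t = I/(P×r) = 4 years


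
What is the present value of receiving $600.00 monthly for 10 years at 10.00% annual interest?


Present value of an ordinary annuity: PV = PMT × (1 − (1 + r)^(−n)) / r
Monthly rate r = 0.1/12 ≈ 0.00833333, n = 120
PV = $600.00 × (1 − (1 + 0.1/12)^(−120)) / (0.1/12)
PV = $600.00 × 75.671163
PV = $45,402.70

PV = PMT × (1-(1+r)^(-n))/r = $45,402.70


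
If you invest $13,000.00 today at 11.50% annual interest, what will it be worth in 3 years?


Future value formula: FV = PV × (1 + r)^t
FV = $13,000.00 × (1 + 0.115)^3
FV = $13,000.00 × 1.386196
FV = $18,020.55

FV = PV × (1 + r)^t = $18,020.55


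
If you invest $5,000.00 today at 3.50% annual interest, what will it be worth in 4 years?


Future value formula: FV = PV × (1 + r)^t
FV = $5,000.00 × (1 + 0.035)^4
FV = $5,000.00 × 1.147523001
FV = $5,737.62

FV = PV × (1 + r)^t = $5,737.62


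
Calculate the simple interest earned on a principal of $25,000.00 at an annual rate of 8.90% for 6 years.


Simple interest formula: I = P × r × t
I = $25,000.00 × 0.089 × 6
I = $13,350.00

I = P × r × t = $13,350.00


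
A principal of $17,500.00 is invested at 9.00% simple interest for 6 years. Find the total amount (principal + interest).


Total amount formula: A = P(1 + rt) = P + P·r·t
Interest: I = P × r × t = $17,500.00 × 0.09 × 6 = $9,450.00
A = P + I = $17,500.00 + $9,450.00 = $26,950.00

A = P + I = P(1 + rt) = $26,950.00


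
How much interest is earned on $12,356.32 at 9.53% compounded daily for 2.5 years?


Compound interest earned = final amount − principal.
A = P(1 + r/n)^(nt) = $12,356.32 × (1 + 0.0953/365)^(365 × 2.5) = $15,680.01
Interest = A − P = $15,680.01 − $12,356.32 = $3,323.69

Interest = A - P = $3,323.69


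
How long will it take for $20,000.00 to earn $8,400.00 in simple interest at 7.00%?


Rearrange the simple interest formula for t:
I = P × r × t  ⇒  t = I / (P × r)
t = $8,400.00 / ($20,000.00 × 0.07)
t = 6

t = I/(P×r) = 6 years


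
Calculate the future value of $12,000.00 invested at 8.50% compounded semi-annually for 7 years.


Compound interest formula: A = P(1 + r/n)^(nt)
A = $12,000.00 × (1 + 0.085/2)^(2 × 7)
Growth factor: (1 + 0.085/2)^14 = 1.790873
A = $12,000.00 × 1.790873
A = $21,490.48

A = P(1 + r/n)^(nt) = $21,490.48


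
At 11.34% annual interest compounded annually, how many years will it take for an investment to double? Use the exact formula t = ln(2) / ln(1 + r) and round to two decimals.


Doubling condition: (1 + r)^t = 2
Take ln of both sides: t × ln(1 + r) = ln(2)
t = ln(2) / ln(1 + r)
t = 0.693147 / 0.107418
t = 6.45

t = ln(2) / ln(1 + r) = 6.45 years


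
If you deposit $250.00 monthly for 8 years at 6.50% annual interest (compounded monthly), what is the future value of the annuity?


Future value of an ordinary annuity: FV = PMT × ((1 + r)^n − 1) / r
Monthly rate r = 0.065/12 ≈ 0.00541667, n = 96
FV = $250.00 × ((1 + 0.065/12)^96 − 1) / (0.065/12)
FV = $250.00 × 125.477348
FV = $31,369.34

FV = PMT × ((1+r)^n - 1)/r = $31,369.34


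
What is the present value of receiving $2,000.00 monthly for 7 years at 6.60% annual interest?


Present value of an ordinary annuity: PV = PMT × (1 − (1 + r)^(−n)) / r
Monthly rate r = 0.066/12 = 0.0055, n = 84
PV = $2,000.00 × (1 − (1 + 0.066/12)^(−84)) / (0.066/12)
PV = $2,000.00 × 67.123570
PV = $134,247.14

PV = PMT × (1-(1+r)^(-n))/r = $134,247.14


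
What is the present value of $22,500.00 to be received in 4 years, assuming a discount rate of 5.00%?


Present value formula: PV = FV / (1 + r)^t
PV = $22,500.00 / (1 + 0.05)^4
PV = $22,500.00 / 1.215506
PV = $18,510.81

PV = FV / (1 + r)^t = $18,510.81


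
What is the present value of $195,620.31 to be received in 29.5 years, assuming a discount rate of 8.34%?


Present value formula: PV = FV / (1 + r)^t
PV = $195,620.31 / (1 + 0.0834)^29.5
PV = $195,620.31 / 10.623571
PV = $18,413.80

PV = FV / (1 + r)^t = $18,413.80


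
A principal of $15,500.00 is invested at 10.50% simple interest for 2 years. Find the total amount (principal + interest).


Total amount formula: A = P(1 + rt) = P + P·r·t
Interest: I = P × r × t = $15,500.00 × 0.105 × 2 = $3,255.00
A = P + I = $15,500.00 + $3,255.00 = $18,755.00

A = P + I = P(1 + rt) = $18,755.00


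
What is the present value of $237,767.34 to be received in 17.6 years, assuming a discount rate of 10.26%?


Present value formula: PV = FV / (1 + r)^t
PV = $237,767.34 / (1 + 0.1026)^17.6
PV = $237,767.34 / 5.579003
PV = $42,618.25

PV = FV / (1 + r)^t = $42,618.25


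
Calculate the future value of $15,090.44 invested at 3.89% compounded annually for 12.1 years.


Compound interest formula: A = P(1 + r/n)^(nt)
A = $15,090.44 × (1 + 0.0389/1)^(1 × 12.1)
Growth factor: (1 + 0.0389/1)^12.1 = 1.5868736
A = $15,090.44 × 1.5868736
A = $23,946.62

A = P(1 + r/n)^(nt) = $23,946.62


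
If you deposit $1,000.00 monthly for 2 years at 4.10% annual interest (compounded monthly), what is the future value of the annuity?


Future value of an ordinary annuity: FV = PMT × ((1 + r)^n − 1) / r
Monthly rate r = 0.041/12 ≈ 0.00341667, n = 24
FV = $1,000.00 × ((1 + 0.041/12)^24 − 1) / (0.041/12)
FV = $1,000.00 × 24.967057
FV = $24,967.06

FV = PMT × ((1+r)^n - 1)/r = $24,967.06


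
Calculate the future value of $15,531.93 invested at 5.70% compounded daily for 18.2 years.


Compound interest formula: A = P(1 + r/n)^(nt)
A = $15,531.93 × (1 + 0.057/365)^(365 × 18.2)
Growth factor: (1 + 0.057/365)^6643 = 2.821642
A = $15,531.93 × 2.821642
A = $43,825.55

A = P(1 + r/n)^(nt) = $43,825.55


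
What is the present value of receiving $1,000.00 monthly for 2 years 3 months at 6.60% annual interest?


Present value of an ordinary annuity: PV = PMT × (1 − (1 + r)^(−n)) / r
Monthly rate r = 0.066/12 = 0.0055, n = 27
PV = $1,000.00 × (1 − (1 + 0.066/12)^(−27)) / (0.066/12)
PV = $1,000.00 × 25.02712503
PV = $25,027.13

PV = PMT × (1-(1+r)^(-n))/r = $25,027.13


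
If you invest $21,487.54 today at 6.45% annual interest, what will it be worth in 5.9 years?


Future value formula: FV = PV × (1 + r)^t
FV = $21,487.54 × (1 + 0.0645)^5.9
FV = $21,487.54 × 1.4459705
FV = $31,070.35

FV = PV × (1 + r)^t = $31,070.35


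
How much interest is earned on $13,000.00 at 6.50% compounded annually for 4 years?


Compound interest earned = final amount − principal.
A = P(1 + r/n)^(nt) = $13,000.00 × (1 + 0.065/1)^(1 × 4) = $16,724.06
Interest = A − P = $16,724.06 − $13,000.00 = $3,724.06

Interest = A - P = $3,724.06


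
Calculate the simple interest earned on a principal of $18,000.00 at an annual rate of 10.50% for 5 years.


Simple interest formula: I = P × r × t
I = $18,000.00 × 0.105 × 5
I = $9,450.00

I = P × r × t = $9,450.00


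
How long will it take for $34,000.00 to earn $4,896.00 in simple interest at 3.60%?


Rearrange the simple interest formula for t:
I = P × r × t  ⇒  t = I / (P × r)
t = $4,896.00 / ($34,000.00 × 0.036)
t = 4

t = I/(P×r) = 4 years


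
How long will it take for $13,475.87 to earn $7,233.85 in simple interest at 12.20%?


Rearrange the simple interest formula for t:
I = P × r × t  ⇒  t = I / (P × r)
t = $7,233.85 / ($13,475.87 × 0.122)
t = 4.4

t = I/(P×r) = 4.4 years


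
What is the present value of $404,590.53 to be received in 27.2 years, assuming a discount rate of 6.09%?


Present value formula: PV = FV / (1 + r)^t
PV = $404,590.53 / (1 + 0.0609)^27.2
PV = $404,590.53 / 4.9928098
PV = $81,034.64

PV = FV / (1 + r)^t = $81,034.64


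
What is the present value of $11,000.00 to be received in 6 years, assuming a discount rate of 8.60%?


Present value formula: PV = FV / (1 + r)^t
PV = $11,000.00 / (1 + 0.086)^6
PV = $11,000.00 / 1.640510
PV = $6,705.23

PV = FV / (1 + r)^t = $6,705.23


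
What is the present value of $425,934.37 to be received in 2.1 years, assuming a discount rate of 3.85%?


Present value formula: PV = FV / (1 + r)^t
PV = $425,934.37 / (1 + 0.0385)^2.1
PV = $425,934.37 / 1.08256418
PV = $393,449.53

PV = FV / (1 + r)^t = $393,449.53


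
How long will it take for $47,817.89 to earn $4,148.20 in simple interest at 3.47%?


Rearrange the simple interest formula for t:
I = P × r × t  ⇒  t = I / (P × r)
t = $4,148.20 / ($47,817.89 × 0.0347)
t = 2.5

t = I/(P×r) = 2.5 years


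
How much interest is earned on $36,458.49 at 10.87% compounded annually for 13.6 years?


Compound interest earned = final amount − principal.
A = P(1 + r/n)^(nt) = $36,458.49 × (1 + 0.1087/1)^(1 × 13.6) = $148,343.91
Interest = A − P = $148,343.91 − $36,458.49 = $111,885.42

Interest = A - P = $111,885.42


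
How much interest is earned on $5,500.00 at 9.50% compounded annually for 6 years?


Compound interest earned = final amount − principal.
A = P(1 + r/n)^(nt) = $5,500.00 × (1 + 0.095/1)^(1 × 6) = $9,480.85
Interest = A − P = $9,480.85 − $5,500.00 = $3,980.85

Interest = A - P = $3,980.85


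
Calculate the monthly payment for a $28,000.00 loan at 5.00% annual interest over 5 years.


Loan payment formula: PMT = PV × r / (1 − (1 + r)^(−n))
Monthly rate r = 0.05/12 ≈ 0.00416667, n = 60 months
Denominator: 1 − (1 + 0.05/12)^(−60) = 0.220795
PMT = $28,000.00 × (0.05/12) / 0.220795
PMT = $528.39 per month

PMT = PV × r / (1-(1+r)^(-n)) = $528.39/month


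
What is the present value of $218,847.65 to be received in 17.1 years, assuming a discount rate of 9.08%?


Present value formula: PV = FV / (1 + r)^t
PV = $218,847.65 / (1 + 0.0908)^17.1
PV = $218,847.65 / 4.420198
PV = $49,510.83

PV = FV / (1 + r)^t = $49,510.83


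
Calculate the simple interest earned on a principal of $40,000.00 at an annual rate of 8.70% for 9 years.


Simple interest formula: I = P × r × t
I = $40,000.00 × 0.087 × 9
I = $31,320.00

I = P × r × t = $31,320.00


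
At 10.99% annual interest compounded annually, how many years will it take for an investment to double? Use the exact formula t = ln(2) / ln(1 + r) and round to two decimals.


Doubling condition: (1 + r)^t = 2
Take ln of both sides: t × ln(1 + r) = ln(2)
t = ln(2) / ln(1 + r)
t = 0.693147 / 0.104270
t = 6.65

t = ln(2) / ln(1 + r) = 6.65 years


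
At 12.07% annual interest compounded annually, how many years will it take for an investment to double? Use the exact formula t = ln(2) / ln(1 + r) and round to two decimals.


Doubling condition: (1 + r)^t = 2
Take ln of both sides: t × ln(1 + r) = ln(2)
t = ln(2) / ln(1 + r)
t = 0.693147 / 0.113953
t = 6.08

t = ln(2) / ln(1 + r) = 6.08 years


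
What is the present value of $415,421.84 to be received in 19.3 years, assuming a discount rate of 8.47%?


Present value formula: PV = FV / (1 + r)^t
PV = $415,421.84 / (1 + 0.0847)^19.3
PV = $415,421.84 / 4.802596
PV = $86,499.43

PV = FV / (1 + r)^t = $86,499.43


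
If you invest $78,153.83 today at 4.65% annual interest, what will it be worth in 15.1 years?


Future value formula: FV = PV × (1 + r)^t
FV = $78,153.83 × (1 + 0.0465)^15.1
FV = $78,153.83 × 1.98638036
FV = $155,243.23

FV = PV × (1 + r)^t = $155,243.23


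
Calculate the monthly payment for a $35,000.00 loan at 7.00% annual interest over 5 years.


Loan payment formula: PMT = PV × r / (1 − (1 + r)^(−n))
Monthly rate r = 0.07/12 ≈ 0.00583333, n = 60 months
Denominator: 1 − (1 + 0.07/12)^(−60) = 0.294595
PMT = $35,000.00 × (0.07/12) / 0.294595
PMT = $693.04 per month

PMT = PV × r / (1-(1+r)^(-n)) = $693.04/month


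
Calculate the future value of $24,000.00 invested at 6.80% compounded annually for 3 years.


Compound interest formula: A = P(1 + r/n)^(nt)
A = $24,000.00 × (1 + 0.068/1)^(1 × 3)
Growth factor: (1 + 0.068/1)^3 = 1.2181864
A = $24,000.00 × 1.2181864
A = $29,236.47

A = P(1 + r/n)^(nt) = $29,236.47


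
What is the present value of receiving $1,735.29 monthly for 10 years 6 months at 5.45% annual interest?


Present value of an ordinary annuity: PV = PMT × (1 − (1 + r)^(−n)) / r
Monthly rate r = 0.0545/12 ≈ 0.00454167, n = 126
PV = $1,735.29 × (1 − (1 + 0.0545/12)^(−126)) / (0.0545/12)
PV = $1,735.29 × 95.782913
PV = $166,211.13

PV = PMT × (1-(1+r)^(-n))/r = $166,211.13


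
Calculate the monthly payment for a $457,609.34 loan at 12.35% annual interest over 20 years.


Loan payment formula: PMT = PV × r / (1 − (1 + r)^(−n))
Monthly rate r = 0.1235/12 ≈ 0.01029167, n = 240 months
Denominator: 1 − (1 + 0.1235/12)^(−240) = 0.9143406
PMT = $457,609.34 × (0.1235/12) / 0.9143406
PMT = $5,150.78 per month

PMT = PV × r / (1-(1+r)^(-n)) = $5,150.78/month


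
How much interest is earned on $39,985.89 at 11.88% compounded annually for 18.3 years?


Compound interest earned = final amount − principal.
A = P(1 + r/n)^(nt) = $39,985.89 × (1 + 0.1188/1)^(1 × 18.3) = $311,944.08
Interest = A − P = $311,944.08 − $39,985.89 = $271,958.19

Interest = A - P = $271,958.19


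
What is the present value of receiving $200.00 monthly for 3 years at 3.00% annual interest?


Present value of an ordinary annuity: PV = PMT × (1 − (1 + r)^(−n)) / r
Monthly rate r = 0.03/12 = 0.0025, n = 36
PV = $200.00 × (1 − (1 + 0.03/12)^(−36)) / (0.03/12)
PV = $200.00 × 34.386465
PV = $6,877.29

PV = PMT × (1-(1+r)^(-n))/r = $6,877.29


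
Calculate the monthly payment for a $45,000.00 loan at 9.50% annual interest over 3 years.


Loan payment formula: PMT = PV × r / (1 − (1 + r)^(−n))
Monthly rate r = 0.095/12 ≈ 0.00791667, n = 36 months
Denominator: 1 − (1 + 0.095/12)^(−36) = 0.247141
PMT = $45,000.00 × (0.095/12) / 0.247141
PMT = $1,441.48 per month

PMT = PV × r / (1-(1+r)^(-n)) = $1,441.48/month


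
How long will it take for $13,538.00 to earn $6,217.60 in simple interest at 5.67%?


Rearrange the simple interest formula for t:
I = P × r × t  ⇒  t = I / (P × r)
t = $6,217.60 / ($13,538.00 × 0.0567)
t = 8.1

t = I/(P×r) = 8.1 years


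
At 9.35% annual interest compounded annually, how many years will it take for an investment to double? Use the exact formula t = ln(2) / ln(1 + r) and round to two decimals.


Doubling condition: (1 + r)^t = 2
Take ln of both sides: t × ln(1 + r) = ln(2)
t = ln(2) / ln(1 + r)
t = 0.693147 / 0.089384
t = 7.75

t = ln(2) / ln(1 + r) = 7.75 years


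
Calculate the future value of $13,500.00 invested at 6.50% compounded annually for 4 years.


Compound interest formula: A = P(1 + r/n)^(nt)
A = $13,500.00 × (1 + 0.065/1)^(1 × 4)
Growth factor: (1 + 0.065/1)^4 = 1.2864664
A = $13,500.00 × 1.2864664
A = $17,367.30

A = P(1 + r/n)^(nt) = $17,367.30


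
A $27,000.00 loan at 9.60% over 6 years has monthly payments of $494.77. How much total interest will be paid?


Total paid over the life of the loan = PMT × n.
Total paid = $494.77 × 72 = $35,623.44
Total interest = total paid − principal = $35,623.44 − $27,000.00 = $8,623.44

Total interest = (PMT × n) - PV = $8,623.44


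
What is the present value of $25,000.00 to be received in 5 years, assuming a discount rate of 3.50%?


Present value formula: PV = FV / (1 + r)^t
PV = $25,000.00 / (1 + 0.035)^5
PV = $25,000.00 / 1.187686
PV = $21,049.33

PV = FV / (1 + r)^t = $21,049.33


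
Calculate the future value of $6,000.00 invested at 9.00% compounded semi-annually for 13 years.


Compound interest formula: A = P(1 + r/n)^(nt)
A = $6,000.00 × (1 + 0.09/2)^(2 × 13)
Growth factor: (1 + 0.09/2)^26 = 3.140679
A = $6,000.00 × 3.140679
A = $18,844.07

A = P(1 + r/n)^(nt) = $18,844.07


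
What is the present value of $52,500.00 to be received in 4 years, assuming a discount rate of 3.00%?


Present value formula: PV = FV / (1 + r)^t
PV = $52,500.00 / (1 + 0.03)^4
PV = $52,500.00 / 1.1255088
PV = $46,645.57

PV = FV / (1 + r)^t = $46,645.57


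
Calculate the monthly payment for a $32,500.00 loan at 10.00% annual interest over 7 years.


Loan payment formula: PMT = PV × r / (1 − (1 + r)^(−n))
Monthly rate r = 0.1/12 ≈ 0.00833333, n = 84 months
Denominator: 1 − (1 + 0.1/12)^(−84) = 0.501972
PMT = $32,500.00 × (0.1/12) / 0.501972
PMT = $539.54 per month

PMT = PV × r / (1-(1+r)^(-n)) = $539.54/month


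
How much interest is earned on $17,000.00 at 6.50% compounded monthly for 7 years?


Compound interest earned = final amount − principal.
A = P(1 + r/n)^(nt) = $17,000.00 × (1 + 0.065/12)^(12 × 7) = $26,762.07
Interest = A − P = $26,762.07 − $17,000.00 = $9,762.07

Interest = A - P = $9,762.07


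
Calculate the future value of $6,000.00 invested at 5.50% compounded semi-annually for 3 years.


Compound interest formula: A = P(1 + r/n)^(nt)
A = $6,000.00 × (1 + 0.055/2)^(2 × 3)
Growth factor: (1 + 0.055/2)^6 = 1.176768
A = $6,000.00 × 1.176768
A = $7,060.61

A = P(1 + r/n)^(nt) = $7,060.61


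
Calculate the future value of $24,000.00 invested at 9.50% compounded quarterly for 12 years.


Compound interest formula: A = P(1 + r/n)^(nt)
A = $24,000.00 × (1 + 0.095/4)^(4 × 12)
Growth factor: (1 + 0.095/4)^48 = 3.0853747
A = $24,000.00 × 3.0853747
A = $74,048.99

A = P(1 + r/n)^(nt) = $74,048.99


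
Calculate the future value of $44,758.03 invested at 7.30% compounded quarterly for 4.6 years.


Compound interest formula: A = P(1 + r/n)^(nt)
A = $44,758.03 × (1 + 0.073/4)^(4 × 4.6)
Growth factor: (1 + 0.073/4)^18.4 = 1.3948301
A = $44,758.03 × 1.3948301
A = $62,429.85

A = P(1 + r/n)^(nt) = $62,429.85


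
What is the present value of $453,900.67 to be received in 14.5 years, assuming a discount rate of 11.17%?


Present value formula: PV = FV / (1 + r)^t
PV = $453,900.67 / (1 + 0.1117)^14.5
PV = $453,900.67 / 4.643231
PV = $97,755.35

PV = FV / (1 + r)^t = $97,755.35


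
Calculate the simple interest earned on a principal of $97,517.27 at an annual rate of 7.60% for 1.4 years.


Simple interest formula: I = P × r × t
I = $97,517.27 × 0.076 × 1.4
I = $10,375.84

I = P × r × t = $10,375.84


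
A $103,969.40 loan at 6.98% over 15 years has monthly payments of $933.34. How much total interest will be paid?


Total paid over the life of the loan = PMT × n.
Total paid = $933.34 × 180 = $168,001.20
Total interest = total paid − principal = $168,001.20 − $103,969.40 = $64,031.80

Total interest = (PMT × n) - PV = $64,031.80


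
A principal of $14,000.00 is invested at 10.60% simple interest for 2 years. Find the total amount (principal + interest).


Total amount formula: A = P(1 + rt) = P + P·r·t
Interest: I = P × r × t = $14,000.00 × 0.106 × 2 = $2,968.00
A = P + I = $14,000.00 + $2,968.00 = $16,968.00

A = P + I = P(1 + rt) = $16,968.00


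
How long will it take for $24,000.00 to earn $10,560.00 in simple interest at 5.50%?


Rearrange the simple interest formula for t:
I = P × r × t  ⇒  t = I / (P × r)
t = $10,560.00 / ($24,000.00 × 0.055)
t = 8

t = I/(P×r) = 8 years


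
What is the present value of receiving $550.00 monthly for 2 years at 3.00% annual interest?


Present value of an ordinary annuity: PV = PMT × (1 − (1 + r)^(−n)) / r
Monthly rate r = 0.03/12 = 0.0025, n = 24
PV = $550.00 × (1 − (1 + 0.03/12)^(−24)) / (0.03/12)
PV = $550.00 × 23.265980
PV = $12,796.29

PV = PMT × (1-(1+r)^(-n))/r = $12,796.29


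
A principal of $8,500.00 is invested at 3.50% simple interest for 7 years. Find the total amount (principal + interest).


Total amount formula: A = P(1 + rt) = P + P·r·t
Interest: I = P × r × t = $8,500.00 × 0.035 × 7 = $2,082.50
A = P + I = $8,500.00 + $2,082.50 = $10,582.50

A = P + I = P(1 + rt) = $10,582.50


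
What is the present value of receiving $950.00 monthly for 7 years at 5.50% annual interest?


Present value of an ordinary annuity: PV = PMT × (1 − (1 + r)^(−n)) / r
Monthly rate r = 0.055/12 ≈ 0.00458333, n = 84
PV = $950.00 × (1 − (1 + 0.055/12)^(−84)) / (0.055/12)
PV = $950.00 × 69.589216
PV = $66,109.76

PV = PMT × (1-(1+r)^(-n))/r = $66,109.76


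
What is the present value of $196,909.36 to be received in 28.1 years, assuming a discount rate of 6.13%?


Present value formula: PV = FV / (1 + r)^t
PV = $196,909.36 / (1 + 0.0613)^28.1
PV = $196,909.36 / 5.321725
PV = $37,001.04

PV = FV / (1 + r)^t = $37,001.04


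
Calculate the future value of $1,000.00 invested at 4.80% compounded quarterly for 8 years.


Compound interest formula: A = P(1 + r/n)^(nt)
A = $1,000.00 × (1 + 0.048/4)^(4 × 8)
Growth factor: (1 + 0.048/4)^32 = 1.464793
A = $1,000.00 × 1.464793
A = $1,464.79

A = P(1 + r/n)^(nt) = $1,464.79


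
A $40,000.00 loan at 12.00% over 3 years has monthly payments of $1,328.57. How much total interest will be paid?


Total paid over the life of the loan = PMT × n.
Total paid = $1,328.57 × 36 = $47,828.52
Total interest = total paid − principal = $47,828.52 − $40,000.00 = $7,828.52

Total interest = (PMT × n) - PV = $7,828.52


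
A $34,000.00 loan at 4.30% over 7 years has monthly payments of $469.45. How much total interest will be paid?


Total paid over the life of the loan = PMT × n.
Total paid = $469.45 × 84 = $39,433.80
Total interest = total paid − principal = $39,433.80 − $34,000.00 = $5,433.80

Total interest = (PMT × n) - PV = $5,433.80


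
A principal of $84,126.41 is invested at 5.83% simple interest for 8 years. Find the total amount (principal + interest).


Total amount formula: A = P(1 + rt) = P + P·r·t
Interest: I = P × r × t = $84,126.41 × 0.0583 × 8 = $39,236.56
A = P + I = $84,126.41 + $39,236.56 = $123,362.97

A = P + I = P(1 + rt) = $123,362.97


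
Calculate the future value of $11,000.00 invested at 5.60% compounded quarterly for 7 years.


Compound interest formula: A = P(1 + r/n)^(nt)
A = $11,000.00 × (1 + 0.056/4)^(4 × 7)
Growth factor: (1 + 0.056/4)^28 = 1.475920
A = $11,000.00 × 1.475920
A = $16,235.12

A = P(1 + r/n)^(nt) = $16,235.12
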